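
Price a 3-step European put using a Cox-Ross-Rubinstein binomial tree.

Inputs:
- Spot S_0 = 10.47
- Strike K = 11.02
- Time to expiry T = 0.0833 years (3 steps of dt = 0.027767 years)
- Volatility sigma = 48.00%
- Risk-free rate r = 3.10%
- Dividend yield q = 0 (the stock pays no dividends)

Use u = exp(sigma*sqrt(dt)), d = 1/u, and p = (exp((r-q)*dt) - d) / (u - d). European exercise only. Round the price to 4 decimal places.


Answer: Price = V(0,0) = 0.8995

Derivation:
dt = T/N = 0.027767
u = exp(sigma*sqrt(dt)) = 1.083270; d = 1/u = 0.923131
p = (exp((r-q)*dt) - d) / (u - d) = 0.485392
Discount per step: exp(-r*dt) = 0.999140
Stock lattice S(k, i) with i counting down-moves:
  k=0: S(0,0) = 10.4700
  k=1: S(1,0) = 11.3418; S(1,1) = 9.6652
  k=2: S(2,0) = 12.2863; S(2,1) = 10.4700; S(2,2) = 8.9222
  k=3: S(3,0) = 13.3093; S(3,1) = 11.3418; S(3,2) = 9.6652; S(3,3) = 8.2364
Terminal payoffs V(N, i) = max(K - S_T, 0):
  V(3,0) = 0.000000; V(3,1) = 0.000000; V(3,2) = 1.354817; V(3,3) = 2.783611
Backward induction: V(k, i) = exp(-r*dt) * [p * V(k+1, i) + (1-p) * V(k+1, i+1)].
  V(2,0) = exp(-r*dt) * [p*0.000000 + (1-p)*0.000000] = 0.000000
  V(2,1) = exp(-r*dt) * [p*0.000000 + (1-p)*1.354817] = 0.696600
  V(2,2) = exp(-r*dt) * [p*1.354817 + (1-p)*2.783611] = 2.088287
  V(1,0) = exp(-r*dt) * [p*0.000000 + (1-p)*0.696600] = 0.358167
  V(1,1) = exp(-r*dt) * [p*0.696600 + (1-p)*2.088287] = 1.411558
  V(0,0) = exp(-r*dt) * [p*0.358167 + (1-p)*1.411558] = 0.899476


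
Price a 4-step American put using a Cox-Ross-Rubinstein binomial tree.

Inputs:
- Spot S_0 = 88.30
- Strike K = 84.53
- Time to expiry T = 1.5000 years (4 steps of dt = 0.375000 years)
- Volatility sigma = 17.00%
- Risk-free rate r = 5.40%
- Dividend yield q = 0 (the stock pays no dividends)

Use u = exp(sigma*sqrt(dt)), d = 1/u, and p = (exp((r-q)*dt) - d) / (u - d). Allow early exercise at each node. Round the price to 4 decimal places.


Answer: Price = V(0,0) = 3.3163

Derivation:
dt = T/N = 0.375000
u = exp(sigma*sqrt(dt)) = 1.109715; d = 1/u = 0.901132
p = (exp((r-q)*dt) - d) / (u - d) = 0.572071
Discount per step: exp(-r*dt) = 0.979954
Stock lattice S(k, i) with i counting down-moves:
  k=0: S(0,0) = 88.3000
  k=1: S(1,0) = 97.9878; S(1,1) = 79.5700
  k=2: S(2,0) = 108.7386; S(2,1) = 88.3000; S(2,2) = 71.7031
  k=3: S(3,0) = 120.6689; S(3,1) = 97.9878; S(3,2) = 79.5700; S(3,3) = 64.6139
  k=4: S(4,0) = 133.9080; S(4,1) = 108.7386; S(4,2) = 88.3000; S(4,3) = 71.7031; S(4,4) = 58.2257
Terminal payoffs V(N, i) = max(K - S_T, 0):
  V(4,0) = 0.000000; V(4,1) = 0.000000; V(4,2) = 0.000000; V(4,3) = 12.826936; V(4,4) = 26.304299
Backward induction: V(k, i) = exp(-r*dt) * [p * V(k+1, i) + (1-p) * V(k+1, i+1)]; then take max(V_cont, immediate exercise) for American.
  V(3,0) = exp(-r*dt) * [p*0.000000 + (1-p)*0.000000] = 0.000000; exercise = 0.000000; V(3,0) = max -> 0.000000
  V(3,1) = exp(-r*dt) * [p*0.000000 + (1-p)*0.000000] = 0.000000; exercise = 0.000000; V(3,1) = max -> 0.000000
  V(3,2) = exp(-r*dt) * [p*0.000000 + (1-p)*12.826936] = 5.378983; exercise = 4.960027; V(3,2) = max -> 5.378983
  V(3,3) = exp(-r*dt) * [p*12.826936 + (1-p)*26.304299] = 18.221543; exercise = 19.916061; V(3,3) = max -> 19.916061
  V(2,0) = exp(-r*dt) * [p*0.000000 + (1-p)*0.000000] = 0.000000; exercise = 0.000000; V(2,0) = max -> 0.000000
  V(2,1) = exp(-r*dt) * [p*0.000000 + (1-p)*5.378983] = 2.255680; exercise = 0.000000; V(2,1) = max -> 2.255680
  V(2,2) = exp(-r*dt) * [p*5.378983 + (1-p)*19.916061] = 11.367286; exercise = 12.826936; V(2,2) = max -> 12.826936
  V(1,0) = exp(-r*dt) * [p*0.000000 + (1-p)*2.255680] = 0.945921; exercise = 0.000000; V(1,0) = max -> 0.945921
  V(1,1) = exp(-r*dt) * [p*2.255680 + (1-p)*12.826936] = 6.643524; exercise = 4.960027; V(1,1) = max -> 6.643524
  V(0,0) = exp(-r*dt) * [p*0.945921 + (1-p)*6.643524] = 3.316252; exercise = 0.000000; V(0,0) = max -> 3.316252


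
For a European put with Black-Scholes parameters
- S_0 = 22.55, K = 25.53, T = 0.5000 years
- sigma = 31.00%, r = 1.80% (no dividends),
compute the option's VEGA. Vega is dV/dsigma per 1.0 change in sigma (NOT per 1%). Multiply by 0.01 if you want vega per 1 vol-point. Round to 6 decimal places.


Answer: Vega = 5.834998

Derivation:
d1 = -0.4155696904; d2 = -0.6347727926
phi(d1) = 0.3659393693; exp(-qT) = 1.0000000000; exp(-rT) = 0.9910403788
Vega = S * exp(-qT) * phi(d1) * sqrt(T) = 22.5500 * 1.0000000000 * 0.3659393693 * 0.7071067812 = 5.834998


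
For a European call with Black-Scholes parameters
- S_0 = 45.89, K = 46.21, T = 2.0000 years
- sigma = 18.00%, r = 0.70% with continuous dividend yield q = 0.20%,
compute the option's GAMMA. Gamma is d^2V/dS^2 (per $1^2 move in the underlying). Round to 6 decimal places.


Answer: Gamma = 0.033686

Derivation:
d1 = 0.1392646944; d2 = -0.1152937468
phi(d1) = 0.3950923038; exp(-qT) = 0.9960079893; exp(-rT) = 0.9860975443
Gamma = exp(-qT) * phi(d1) / (S * sigma * sqrt(T)) = 0.9960079893 * 0.3950923038 / (45.8900 * 0.1800 * 1.4142135624) = 0.033686


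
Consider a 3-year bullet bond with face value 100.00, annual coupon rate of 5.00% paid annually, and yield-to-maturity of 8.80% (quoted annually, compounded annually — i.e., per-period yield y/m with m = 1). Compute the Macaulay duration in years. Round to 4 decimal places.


Answer: Macaulay duration = 2.8515 years

Derivation:
Coupon per period c = face * coupon_rate / m = 5.000000
Periods per year m = 1; per-period yield y/m = 0.088000
Number of cashflows N = 3
Cashflows (t years, CF_t, discount factor 1/(1+y/m)^(m*t), PV):
  t = 1.0000: CF_t = 5.000000, DF = 0.919118, PV = 4.595588
  t = 2.0000: CF_t = 5.000000, DF = 0.844777, PV = 4.223886
  t = 3.0000: CF_t = 105.000000, DF = 0.776450, PV = 81.527216
Price P = sum_t PV_t = 90.346691
Macaulay numerator sum_t t * PV_t:
  t * PV_t at t = 1.0000: 4.595588
  t * PV_t at t = 2.0000: 8.447772
  t * PV_t at t = 3.0000: 244.581648
Macaulay duration D = (sum_t t * PV_t) / P = 257.625009 / 90.346691 = 2.851516


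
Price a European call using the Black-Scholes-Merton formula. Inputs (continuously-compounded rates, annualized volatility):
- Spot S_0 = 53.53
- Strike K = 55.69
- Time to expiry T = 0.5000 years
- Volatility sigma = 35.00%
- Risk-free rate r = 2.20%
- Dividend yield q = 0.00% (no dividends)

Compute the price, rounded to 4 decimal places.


d1 = (ln(S/K) + (r - q + 0.5*sigma^2) * T) / (sigma * sqrt(T)) = 0.00835051
d2 = d1 - sigma * sqrt(T) = -0.23913686
exp(-rT) = 0.98906028; exp(-qT) = 1.00000000
C = S_0 * exp(-qT) * N(d1) - K * exp(-rT) * N(d2)
N(d1) = 0.50333133; N(d2) = 0.40549973
C = 53.5300 * 1.00000000 * 0.50333133 - 55.6900 * 0.98906028 * 0.40549973 = 4.6081

Answer: Price = 4.6081


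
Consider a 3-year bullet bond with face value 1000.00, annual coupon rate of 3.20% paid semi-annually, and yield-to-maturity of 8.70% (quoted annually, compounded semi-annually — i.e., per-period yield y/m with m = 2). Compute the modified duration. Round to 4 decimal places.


Answer: Modified duration = 2.7533

Derivation:
Coupon per period c = face * coupon_rate / m = 16.000000
Periods per year m = 2; per-period yield y/m = 0.043500
Number of cashflows N = 6
Cashflows (t years, CF_t, discount factor 1/(1+y/m)^(m*t), PV):
  t = 0.5000: CF_t = 16.000000, DF = 0.958313, PV = 15.333014
  t = 1.0000: CF_t = 16.000000, DF = 0.918365, PV = 14.693832
  t = 1.5000: CF_t = 16.000000, DF = 0.880081, PV = 14.081296
  t = 2.0000: CF_t = 16.000000, DF = 0.843393, PV = 13.494294
  t = 2.5000: CF_t = 16.000000, DF = 0.808235, PV = 12.931762
  t = 3.0000: CF_t = 1016.000000, DF = 0.774543, PV = 786.935228
Price P = sum_t PV_t = 857.469427
First compute Macaulay numerator sum_t t * PV_t:
  t * PV_t at t = 0.5000: 7.666507
  t * PV_t at t = 1.0000: 14.693832
  t * PV_t at t = 1.5000: 21.121944
  t * PV_t at t = 2.0000: 26.988588
  t * PV_t at t = 2.5000: 32.329406
  t * PV_t at t = 3.0000: 2360.805685
Macaulay duration D = 2463.605962 / 857.469427 = 2.873112
Modified duration = D / (1 + y/m) = 2.873112 / (1 + 0.043500) = 2.753342


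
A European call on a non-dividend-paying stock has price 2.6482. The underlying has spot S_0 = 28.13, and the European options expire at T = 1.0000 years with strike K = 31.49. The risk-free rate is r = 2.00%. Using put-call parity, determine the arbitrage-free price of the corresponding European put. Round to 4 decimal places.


Put-call parity: C - P = S_0 * exp(-qT) - K * exp(-rT).
S_0 * exp(-qT) = 28.1300 * 1.00000000 = 28.13000000
K * exp(-rT) = 31.4900 * 0.98019867 = 30.86645622
P = C - S*exp(-qT) + K*exp(-rT)
P = 2.6482 - 28.13000000 + 30.86645622 = 5.3847

Answer: Put price = 5.3847


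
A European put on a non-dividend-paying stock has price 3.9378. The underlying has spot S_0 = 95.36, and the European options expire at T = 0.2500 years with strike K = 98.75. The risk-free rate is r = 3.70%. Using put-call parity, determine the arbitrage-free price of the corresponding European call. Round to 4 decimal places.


Answer: Call price = 1.4570

Derivation:
Put-call parity: C - P = S_0 * exp(-qT) - K * exp(-rT).
S_0 * exp(-qT) = 95.3600 * 1.00000000 = 95.36000000
K * exp(-rT) = 98.7500 * 0.99079265 = 97.84077415
C = P + S*exp(-qT) - K*exp(-rT)
C = 3.9378 + 95.36000000 - 97.84077415 = 1.4570


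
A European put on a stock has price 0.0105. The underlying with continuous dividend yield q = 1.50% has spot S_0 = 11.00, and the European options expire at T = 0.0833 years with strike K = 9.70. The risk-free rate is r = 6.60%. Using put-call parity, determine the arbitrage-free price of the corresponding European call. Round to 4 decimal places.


Put-call parity: C - P = S_0 * exp(-qT) - K * exp(-rT).
S_0 * exp(-qT) = 11.0000 * 0.99875128 = 10.98626408
K * exp(-rT) = 9.7000 * 0.99451729 = 9.64681767
C = P + S*exp(-qT) - K*exp(-rT)
C = 0.0105 + 10.98626408 - 9.64681767 = 1.3499

Answer: Call price = 1.3499


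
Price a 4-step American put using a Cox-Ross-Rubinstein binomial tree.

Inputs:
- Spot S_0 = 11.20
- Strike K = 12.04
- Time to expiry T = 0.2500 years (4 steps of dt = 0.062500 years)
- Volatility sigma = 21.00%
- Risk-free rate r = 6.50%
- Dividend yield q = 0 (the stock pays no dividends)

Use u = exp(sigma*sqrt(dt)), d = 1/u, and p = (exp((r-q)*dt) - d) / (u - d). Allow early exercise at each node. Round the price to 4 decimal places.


Answer: Price = V(0,0) = 0.9353

Derivation:
dt = T/N = 0.062500
u = exp(sigma*sqrt(dt)) = 1.053903; d = 1/u = 0.948854
p = (exp((r-q)*dt) - d) / (u - d) = 0.525629
Discount per step: exp(-r*dt) = 0.995946
Stock lattice S(k, i) with i counting down-moves:
  k=0: S(0,0) = 11.2000
  k=1: S(1,0) = 11.8037; S(1,1) = 10.6272
  k=2: S(2,0) = 12.4400; S(2,1) = 11.2000; S(2,2) = 10.0836
  k=3: S(3,0) = 13.1105; S(3,1) = 11.8037; S(3,2) = 10.6272; S(3,3) = 9.5679
  k=4: S(4,0) = 13.8172; S(4,1) = 12.4400; S(4,2) = 11.2000; S(4,3) = 10.0836; S(4,4) = 9.0785
Terminal payoffs V(N, i) = max(K - S_T, 0):
  V(4,0) = 0.000000; V(4,1) = 0.000000; V(4,2) = 0.840000; V(4,3) = 1.956365; V(4,4) = 2.961456
Backward induction: V(k, i) = exp(-r*dt) * [p * V(k+1, i) + (1-p) * V(k+1, i+1)]; then take max(V_cont, immediate exercise) for American.
  V(3,0) = exp(-r*dt) * [p*0.000000 + (1-p)*0.000000] = 0.000000; exercise = 0.000000; V(3,0) = max -> 0.000000
  V(3,1) = exp(-r*dt) * [p*0.000000 + (1-p)*0.840000] = 0.396856; exercise = 0.236291; V(3,1) = max -> 0.396856
  V(3,2) = exp(-r*dt) * [p*0.840000 + (1-p)*1.956365] = 1.364018; exercise = 1.412832; V(3,2) = max -> 1.412832
  V(3,3) = exp(-r*dt) * [p*1.956365 + (1-p)*2.961456] = 2.423286; exercise = 2.472100; V(3,3) = max -> 2.472100
  V(2,0) = exp(-r*dt) * [p*0.000000 + (1-p)*0.396856] = 0.187493; exercise = 0.000000; V(2,0) = max -> 0.187493
  V(2,1) = exp(-r*dt) * [p*0.396856 + (1-p)*1.412832] = 0.875242; exercise = 0.840000; V(2,1) = max -> 0.875242
  V(2,2) = exp(-r*dt) * [p*1.412832 + (1-p)*2.472100] = 1.907552; exercise = 1.956365; V(2,2) = max -> 1.956365
  V(1,0) = exp(-r*dt) * [p*0.187493 + (1-p)*0.875242] = 0.511658; exercise = 0.236291; V(1,0) = max -> 0.511658
  V(1,1) = exp(-r*dt) * [p*0.875242 + (1-p)*1.956365] = 1.382467; exercise = 1.412832; V(1,1) = max -> 1.412832
  V(0,0) = exp(-r*dt) * [p*0.511658 + (1-p)*1.412832] = 0.935341; exercise = 0.840000; V(0,0) = max -> 0.935341


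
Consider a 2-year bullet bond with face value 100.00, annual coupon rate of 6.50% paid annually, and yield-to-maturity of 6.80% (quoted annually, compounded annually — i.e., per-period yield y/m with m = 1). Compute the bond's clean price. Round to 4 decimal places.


Answer: Price = 99.4561

Derivation:
Coupon per period c = face * coupon_rate / m = 6.500000
Periods per year m = 1; per-period yield y/m = 0.068000
Number of cashflows N = 2
Cashflows (t years, CF_t, discount factor 1/(1+y/m)^(m*t), PV):
  t = 1.0000: CF_t = 6.500000, DF = 0.936330, PV = 6.086142
  t = 2.0000: CF_t = 106.500000, DF = 0.876713, PV = 93.369945
Price P = sum_t PV_t = 99.456087


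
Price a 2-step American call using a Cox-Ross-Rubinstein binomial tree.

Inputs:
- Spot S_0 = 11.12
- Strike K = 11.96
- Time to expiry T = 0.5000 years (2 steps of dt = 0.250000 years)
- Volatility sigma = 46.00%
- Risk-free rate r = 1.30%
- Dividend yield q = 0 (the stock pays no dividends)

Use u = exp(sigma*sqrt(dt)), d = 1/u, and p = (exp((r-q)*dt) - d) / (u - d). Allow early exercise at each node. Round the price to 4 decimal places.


dt = T/N = 0.250000
u = exp(sigma*sqrt(dt)) = 1.258600; d = 1/u = 0.794534
p = (exp((r-q)*dt) - d) / (u - d) = 0.449767
Discount per step: exp(-r*dt) = 0.996755
Stock lattice S(k, i) with i counting down-moves:
  k=0: S(0,0) = 11.1200
  k=1: S(1,0) = 13.9956; S(1,1) = 8.8352
  k=2: S(2,0) = 17.6149; S(2,1) = 11.1200; S(2,2) = 7.0199
Terminal payoffs V(N, i) = max(S_T - K, 0):
  V(2,0) = 5.654903; V(2,1) = 0.000000; V(2,2) = 0.000000
Backward induction: V(k, i) = exp(-r*dt) * [p * V(k+1, i) + (1-p) * V(k+1, i+1)]; then take max(V_cont, immediate exercise) for American.
  V(1,0) = exp(-r*dt) * [p*5.654903 + (1-p)*0.000000] = 2.535135; exercise = 2.035632; V(1,0) = max -> 2.535135
  V(1,1) = exp(-r*dt) * [p*0.000000 + (1-p)*0.000000] = 0.000000; exercise = 0.000000; V(1,1) = max -> 0.000000
  V(0,0) = exp(-r*dt) * [p*2.535135 + (1-p)*0.000000] = 1.136520; exercise = 0.000000; V(0,0) = max -> 1.136520

Answer: Price = V(0,0) = 1.1365


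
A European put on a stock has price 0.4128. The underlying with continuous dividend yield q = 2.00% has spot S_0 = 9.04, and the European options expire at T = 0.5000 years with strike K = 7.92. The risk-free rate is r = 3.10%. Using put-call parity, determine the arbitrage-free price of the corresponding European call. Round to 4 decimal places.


Put-call parity: C - P = S_0 * exp(-qT) - K * exp(-rT).
S_0 * exp(-qT) = 9.0400 * 0.99004983 = 8.95005050
K * exp(-rT) = 7.9200 * 0.98461951 = 7.79818649
C = P + S*exp(-qT) - K*exp(-rT)
C = 0.4128 + 8.95005050 - 7.79818649 = 1.5647

Answer: Call price = 1.5647


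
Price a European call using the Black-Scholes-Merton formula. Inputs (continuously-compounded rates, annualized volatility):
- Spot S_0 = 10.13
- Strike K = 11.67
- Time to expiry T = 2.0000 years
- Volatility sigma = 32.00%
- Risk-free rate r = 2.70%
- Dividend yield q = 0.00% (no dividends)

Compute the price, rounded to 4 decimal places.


d1 = (ln(S/K) + (r - q + 0.5*sigma^2) * T) / (sigma * sqrt(T)) = 0.03288018
d2 = d1 - sigma * sqrt(T) = -0.41966816
exp(-rT) = 0.94743211; exp(-qT) = 1.00000000
C = S_0 * exp(-qT) * N(d1) - K * exp(-rT) * N(d2)
N(d1) = 0.51311493; N(d2) = 0.33736394
C = 10.1300 * 1.00000000 * 0.51311493 - 11.6700 * 0.94743211 * 0.33736394 = 1.4678

Answer: Price = 1.4678


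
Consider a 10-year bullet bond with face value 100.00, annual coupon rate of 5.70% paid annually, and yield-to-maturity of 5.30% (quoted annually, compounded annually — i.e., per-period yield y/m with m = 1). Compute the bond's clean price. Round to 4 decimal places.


Answer: Price = 103.0442

Derivation:
Coupon per period c = face * coupon_rate / m = 5.700000
Periods per year m = 1; per-period yield y/m = 0.053000
Number of cashflows N = 10
Cashflows (t years, CF_t, discount factor 1/(1+y/m)^(m*t), PV):
  t = 1.0000: CF_t = 5.700000, DF = 0.949668, PV = 5.413105
  t = 2.0000: CF_t = 5.700000, DF = 0.901869, PV = 5.140651
  t = 3.0000: CF_t = 5.700000, DF = 0.856475, PV = 4.881910
  t = 4.0000: CF_t = 5.700000, DF = 0.813367, PV = 4.636192
  t = 5.0000: CF_t = 5.700000, DF = 0.772428, PV = 4.402841
  t = 6.0000: CF_t = 5.700000, DF = 0.733550, PV = 4.181235
  t = 7.0000: CF_t = 5.700000, DF = 0.696629, PV = 3.970784
  t = 8.0000: CF_t = 5.700000, DF = 0.661566, PV = 3.770925
  t = 9.0000: CF_t = 5.700000, DF = 0.628268, PV = 3.581125
  t = 10.0000: CF_t = 105.700000, DF = 0.596645, PV = 63.065418
Price P = sum_t PV_t = 103.044186


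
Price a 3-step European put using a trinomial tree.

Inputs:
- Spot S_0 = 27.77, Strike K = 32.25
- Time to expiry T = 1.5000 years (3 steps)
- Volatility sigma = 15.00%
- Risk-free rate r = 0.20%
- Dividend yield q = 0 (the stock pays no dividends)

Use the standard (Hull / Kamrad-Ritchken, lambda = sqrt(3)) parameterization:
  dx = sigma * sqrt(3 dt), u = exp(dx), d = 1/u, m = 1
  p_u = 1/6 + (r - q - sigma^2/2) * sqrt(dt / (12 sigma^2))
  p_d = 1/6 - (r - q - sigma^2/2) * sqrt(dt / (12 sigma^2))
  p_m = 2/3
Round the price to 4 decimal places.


Answer: Price = V(0,0) = 5.0578

Derivation:
dt = T/N = 0.500000; dx = sigma*sqrt(3*dt) = 0.183712
u = exp(dx) = 1.201669; d = 1/u = 0.832176
p_u = 0.154079, p_m = 0.666667, p_d = 0.179254
Discount per step: exp(-r*dt) = 0.999000
Stock lattice S(k, j) with j the centered position index:
  k=0: S(0,+0) = 27.7700
  k=1: S(1,-1) = 23.1095; S(1,+0) = 27.7700; S(1,+1) = 33.3704
  k=2: S(2,-2) = 19.2312; S(2,-1) = 23.1095; S(2,+0) = 27.7700; S(2,+1) = 33.3704; S(2,+2) = 40.1001
  k=3: S(3,-3) = 16.0037; S(3,-2) = 19.2312; S(3,-1) = 23.1095; S(3,+0) = 27.7700; S(3,+1) = 33.3704; S(3,+2) = 40.1001; S(3,+3) = 48.1871
Terminal payoffs V(N, j) = max(K - S_T, 0):
  V(3,-3) = 16.246281; V(3,-2) = 13.018822; V(3,-1) = 9.140482; V(3,+0) = 4.480000; V(3,+1) = 0.000000; V(3,+2) = 0.000000; V(3,+3) = 0.000000
Backward induction: V(k, j) = exp(-r*dt) * [p_u * V(k+1, j+1) + p_m * V(k+1, j) + p_d * V(k+1, j-1)]
  V(2,-2) = exp(-r*dt) * [p_u*9.140482 + p_m*13.018822 + p_d*16.246281] = 12.986794
  V(2,-1) = exp(-r*dt) * [p_u*4.480000 + p_m*9.140482 + p_d*13.018822] = 9.108496
  V(2,+0) = exp(-r*dt) * [p_u*0.000000 + p_m*4.480000 + p_d*9.140482] = 4.620515
  V(2,+1) = exp(-r*dt) * [p_u*0.000000 + p_m*0.000000 + p_d*4.480000] = 0.802257
  V(2,+2) = exp(-r*dt) * [p_u*0.000000 + p_m*0.000000 + p_d*0.000000] = 0.000000
  V(1,-1) = exp(-r*dt) * [p_u*4.620515 + p_m*9.108496 + p_d*12.986794] = 9.103086
  V(1,+0) = exp(-r*dt) * [p_u*0.802257 + p_m*4.620515 + p_d*9.108496] = 4.831857
  V(1,+1) = exp(-r*dt) * [p_u*0.000000 + p_m*0.802257 + p_d*4.620515] = 1.361723
  V(0,+0) = exp(-r*dt) * [p_u*1.361723 + p_m*4.831857 + p_d*9.103086] = 5.057758


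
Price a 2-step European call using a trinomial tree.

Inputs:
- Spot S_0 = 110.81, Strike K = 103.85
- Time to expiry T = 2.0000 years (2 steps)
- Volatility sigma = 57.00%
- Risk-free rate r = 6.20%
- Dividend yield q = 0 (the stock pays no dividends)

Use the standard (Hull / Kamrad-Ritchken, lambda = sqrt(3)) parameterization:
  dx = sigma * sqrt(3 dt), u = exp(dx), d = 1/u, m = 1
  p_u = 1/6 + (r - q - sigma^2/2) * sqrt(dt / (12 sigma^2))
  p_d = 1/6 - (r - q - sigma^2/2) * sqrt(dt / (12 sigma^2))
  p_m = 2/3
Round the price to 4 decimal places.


dt = T/N = 1.000000; dx = sigma*sqrt(3*dt) = 0.987269
u = exp(dx) = 2.683895; d = 1/u = 0.372593
p_u = 0.115794, p_m = 0.666667, p_d = 0.217539
Discount per step: exp(-r*dt) = 0.939883
Stock lattice S(k, j) with j the centered position index:
  k=0: S(0,+0) = 110.8100
  k=1: S(1,-1) = 41.2870; S(1,+0) = 110.8100; S(1,+1) = 297.4024
  k=2: S(2,-2) = 15.3832; S(2,-1) = 41.2870; S(2,+0) = 110.8100; S(2,+1) = 297.4024; S(2,+2) = 798.1966
Terminal payoffs V(N, j) = max(S_T - K, 0):
  V(2,-2) = 0.000000; V(2,-1) = 0.000000; V(2,+0) = 6.960000; V(2,+1) = 193.552364; V(2,+2) = 694.346608
Backward induction: V(k, j) = exp(-r*dt) * [p_u * V(k+1, j+1) + p_m * V(k+1, j) + p_d * V(k+1, j-1)]
  V(1,-1) = exp(-r*dt) * [p_u*6.960000 + p_m*0.000000 + p_d*0.000000] = 0.757476
  V(1,+0) = exp(-r*dt) * [p_u*193.552364 + p_m*6.960000 + p_d*0.000000] = 25.425903
  V(1,+1) = exp(-r*dt) * [p_u*694.346608 + p_m*193.552364 + p_d*6.960000] = 198.268443
  V(0,+0) = exp(-r*dt) * [p_u*198.268443 + p_m*25.425903 + p_d*0.757476] = 37.664566

Answer: Price = V(0,0) = 37.6646


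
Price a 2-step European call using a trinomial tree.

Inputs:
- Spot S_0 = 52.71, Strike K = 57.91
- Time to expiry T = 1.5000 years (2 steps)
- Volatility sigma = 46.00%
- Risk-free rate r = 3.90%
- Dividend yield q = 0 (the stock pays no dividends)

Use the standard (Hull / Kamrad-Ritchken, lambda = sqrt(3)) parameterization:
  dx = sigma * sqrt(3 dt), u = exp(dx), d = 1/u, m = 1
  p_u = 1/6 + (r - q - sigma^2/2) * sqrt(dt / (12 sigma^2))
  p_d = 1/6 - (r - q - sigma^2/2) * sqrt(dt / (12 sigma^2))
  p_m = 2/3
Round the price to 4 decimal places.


dt = T/N = 0.750000; dx = sigma*sqrt(3*dt) = 0.690000
u = exp(dx) = 1.993716; d = 1/u = 0.501576
p_u = 0.130362, p_m = 0.666667, p_d = 0.202971
Discount per step: exp(-r*dt) = 0.971174
Stock lattice S(k, j) with j the centered position index:
  k=0: S(0,+0) = 52.7100
  k=1: S(1,-1) = 26.4381; S(1,+0) = 52.7100; S(1,+1) = 105.0887
  k=2: S(2,-2) = 13.2607; S(2,-1) = 26.4381; S(2,+0) = 52.7100; S(2,+1) = 105.0887; S(2,+2) = 209.5171
Terminal payoffs V(N, j) = max(S_T - K, 0):
  V(2,-2) = 0.000000; V(2,-1) = 0.000000; V(2,+0) = 0.000000; V(2,+1) = 47.178746; V(2,+2) = 151.607065
Backward induction: V(k, j) = exp(-r*dt) * [p_u * V(k+1, j+1) + p_m * V(k+1, j) + p_d * V(k+1, j-1)]
  V(1,-1) = exp(-r*dt) * [p_u*0.000000 + p_m*0.000000 + p_d*0.000000] = 0.000000
  V(1,+0) = exp(-r*dt) * [p_u*47.178746 + p_m*0.000000 + p_d*0.000000] = 5.973039
  V(1,+1) = exp(-r*dt) * [p_u*151.607065 + p_m*47.178746 + p_d*0.000000] = 49.739965
  V(0,+0) = exp(-r*dt) * [p_u*49.739965 + p_m*5.973039 + p_d*0.000000] = 10.164540

Answer: Price = V(0,0) = 10.1645


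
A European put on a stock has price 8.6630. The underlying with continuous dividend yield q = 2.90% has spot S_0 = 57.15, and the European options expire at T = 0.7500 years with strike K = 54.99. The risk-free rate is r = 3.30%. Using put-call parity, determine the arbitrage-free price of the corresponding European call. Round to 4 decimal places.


Answer: Call price = 10.9377

Derivation:
Put-call parity: C - P = S_0 * exp(-qT) - K * exp(-rT).
S_0 * exp(-qT) = 57.1500 * 0.97848483 = 55.92040779
K * exp(-rT) = 54.9900 * 0.97555377 = 53.64570181
C = P + S*exp(-qT) - K*exp(-rT)
C = 8.6630 + 55.92040779 - 53.64570181 = 10.9377


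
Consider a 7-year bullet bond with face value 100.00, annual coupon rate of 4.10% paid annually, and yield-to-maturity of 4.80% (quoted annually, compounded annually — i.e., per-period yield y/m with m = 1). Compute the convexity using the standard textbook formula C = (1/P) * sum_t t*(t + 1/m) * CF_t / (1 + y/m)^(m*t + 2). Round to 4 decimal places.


Coupon per period c = face * coupon_rate / m = 4.100000
Periods per year m = 1; per-period yield y/m = 0.048000
Number of cashflows N = 7
Cashflows (t years, CF_t, discount factor 1/(1+y/m)^(m*t), PV):
  t = 1.0000: CF_t = 4.100000, DF = 0.954198, PV = 3.912214
  t = 2.0000: CF_t = 4.100000, DF = 0.910495, PV = 3.733028
  t = 3.0000: CF_t = 4.100000, DF = 0.868793, PV = 3.562050
  t = 4.0000: CF_t = 4.100000, DF = 0.829001, PV = 3.398903
  t = 5.0000: CF_t = 4.100000, DF = 0.791031, PV = 3.243228
  t = 6.0000: CF_t = 4.100000, DF = 0.754801, PV = 3.094683
  t = 7.0000: CF_t = 104.100000, DF = 0.720230, PV = 74.975911
Price P = sum_t PV_t = 95.920016
Convexity numerator sum_t t*(t + 1/m) * CF_t / (1+y/m)^(m*t + 2):
  t = 1.0000: term = 7.124100
  t = 2.0000: term = 20.393416
  t = 3.0000: term = 38.918733
  t = 4.0000: term = 61.893659
  t = 5.0000: term = 88.588252
  t = 6.0000: term = 118.343085
  t = 7.0000: term = 3822.849604
Convexity = (1/P) * sum = 4158.110849 / 95.920016 = 43.349772

Answer: Convexity = 43.3498


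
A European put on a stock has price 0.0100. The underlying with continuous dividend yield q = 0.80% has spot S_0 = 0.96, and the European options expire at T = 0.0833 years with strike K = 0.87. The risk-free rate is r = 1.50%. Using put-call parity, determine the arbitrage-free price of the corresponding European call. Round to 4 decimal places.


Answer: Call price = 0.1004

Derivation:
Put-call parity: C - P = S_0 * exp(-qT) - K * exp(-rT).
S_0 * exp(-qT) = 0.9600 * 0.99933382 = 0.95936047
K * exp(-rT) = 0.8700 * 0.99875128 = 0.86891361
C = P + S*exp(-qT) - K*exp(-rT)
C = 0.0100 + 0.95936047 - 0.86891361 = 0.1004


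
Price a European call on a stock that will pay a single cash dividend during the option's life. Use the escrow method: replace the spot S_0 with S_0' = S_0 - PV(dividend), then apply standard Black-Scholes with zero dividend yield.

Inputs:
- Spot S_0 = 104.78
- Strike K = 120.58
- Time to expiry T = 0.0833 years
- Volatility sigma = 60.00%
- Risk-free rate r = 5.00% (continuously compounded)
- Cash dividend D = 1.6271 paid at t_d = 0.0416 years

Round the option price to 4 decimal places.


PV(D) = D * exp(-r * t_d) = 1.6271 * 0.99792216 = 1.62371915
S_0' = S_0 - PV(D) = 104.7800 - 1.62371915 = 103.15628085
d1 = (ln(S_0'/K) + (r + sigma^2/2)*T) / (sigma*sqrt(T)) = -0.79060438
d2 = d1 - sigma*sqrt(T) = -0.96377481
exp(-rT) = 0.99584366
N(d1) = 0.21458745; N(d2) = 0.16757942
C = S_0' * N(d1) - K * exp(-rT) * N(d2) = 103.15628085 * 0.21458745 - 120.5800 * 0.99584366 * 0.16757942 = 2.0133

Answer: Price = 2.0133


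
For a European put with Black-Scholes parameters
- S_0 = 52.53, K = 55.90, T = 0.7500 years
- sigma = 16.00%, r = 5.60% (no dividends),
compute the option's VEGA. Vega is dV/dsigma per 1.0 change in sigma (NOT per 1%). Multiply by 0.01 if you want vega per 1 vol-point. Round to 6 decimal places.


Answer: Vega = 18.095981

Derivation:
d1 = -0.0763541776; d2 = -0.2149182422
phi(d1) = 0.3977810648; exp(-qT) = 1.0000000000; exp(-rT) = 0.9588697806
Vega = S * exp(-qT) * phi(d1) * sqrt(T) = 52.5300 * 1.0000000000 * 0.3977810648 * 0.8660254038 = 18.095981


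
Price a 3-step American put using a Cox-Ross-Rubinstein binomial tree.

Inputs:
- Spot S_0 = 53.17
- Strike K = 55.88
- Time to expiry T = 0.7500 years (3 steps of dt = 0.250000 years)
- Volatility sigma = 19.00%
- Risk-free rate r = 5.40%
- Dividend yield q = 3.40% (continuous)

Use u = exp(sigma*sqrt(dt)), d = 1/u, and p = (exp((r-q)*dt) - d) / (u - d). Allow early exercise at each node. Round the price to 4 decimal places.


Answer: Price = V(0,0) = 4.6661

Derivation:
dt = T/N = 0.250000
u = exp(sigma*sqrt(dt)) = 1.099659; d = 1/u = 0.909373
p = (exp((r-q)*dt) - d) / (u - d) = 0.502610
Discount per step: exp(-r*dt) = 0.986591
Stock lattice S(k, i) with i counting down-moves:
  k=0: S(0,0) = 53.1700
  k=1: S(1,0) = 58.4689; S(1,1) = 48.3514
  k=2: S(2,0) = 64.2958; S(2,1) = 53.1700; S(2,2) = 43.9694
  k=3: S(3,0) = 70.7034; S(3,1) = 58.4689; S(3,2) = 48.3514; S(3,3) = 39.9846
Terminal payoffs V(N, i) = max(K - S_T, 0):
  V(3,0) = 0.000000; V(3,1) = 0.000000; V(3,2) = 7.528641; V(3,3) = 15.895402
Backward induction: V(k, i) = exp(-r*dt) * [p * V(k+1, i) + (1-p) * V(k+1, i+1)]; then take max(V_cont, immediate exercise) for American.
  V(2,0) = exp(-r*dt) * [p*0.000000 + (1-p)*0.000000] = 0.000000; exercise = 0.000000; V(2,0) = max -> 0.000000
  V(2,1) = exp(-r*dt) * [p*0.000000 + (1-p)*7.528641] = 3.694458; exercise = 2.710000; V(2,1) = max -> 3.694458
  V(2,2) = exp(-r*dt) * [p*7.528641 + (1-p)*15.895402] = 11.533428; exercise = 11.910583; V(2,2) = max -> 11.910583
  V(1,0) = exp(-r*dt) * [p*0.000000 + (1-p)*3.694458] = 1.812946; exercise = 0.000000; V(1,0) = max -> 1.812946
  V(1,1) = exp(-r*dt) * [p*3.694458 + (1-p)*11.910583] = 7.676739; exercise = 7.528641; V(1,1) = max -> 7.676739
  V(0,0) = exp(-r*dt) * [p*1.812946 + (1-p)*7.676739] = 4.666119; exercise = 2.710000; V(0,0) = max -> 4.666119


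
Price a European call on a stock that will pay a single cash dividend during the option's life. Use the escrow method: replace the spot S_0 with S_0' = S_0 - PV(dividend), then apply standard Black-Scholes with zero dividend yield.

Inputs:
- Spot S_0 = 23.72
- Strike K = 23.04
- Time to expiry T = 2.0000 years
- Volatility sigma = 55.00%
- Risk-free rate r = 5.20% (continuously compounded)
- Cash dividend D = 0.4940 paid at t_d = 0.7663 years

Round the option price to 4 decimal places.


PV(D) = D * exp(-r * t_d) = 0.4940 * 0.96093587 = 0.47470232
S_0' = S_0 - PV(D) = 23.7200 - 0.47470232 = 23.24529768
d1 = (ln(S_0'/K) + (r + sigma^2/2)*T) / (sigma*sqrt(T)) = 0.53402122
d2 = d1 - sigma*sqrt(T) = -0.24379624
exp(-rT) = 0.90122530
N(d1) = 0.70333657; N(d2) = 0.40369431
C = S_0' * N(d1) - K * exp(-rT) * N(d2) = 23.24529768 * 0.70333657 - 23.0400 * 0.90122530 * 0.40369431 = 7.9669

Answer: Price = 7.9669


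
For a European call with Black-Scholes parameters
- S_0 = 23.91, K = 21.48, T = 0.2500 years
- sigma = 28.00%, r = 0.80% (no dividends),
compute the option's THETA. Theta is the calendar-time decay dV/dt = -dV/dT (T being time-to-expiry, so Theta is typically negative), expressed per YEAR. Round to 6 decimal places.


Answer: Theta = -1.991866

Derivation:
d1 = 0.8498179416; d2 = 0.7098179416
phi(d1) = 0.2780279029; exp(-qT) = 1.0000000000; exp(-rT) = 0.9980019987
Theta = -S*exp(-qT)*phi(d1)*sigma/(2*sqrt(T)) - r*K*exp(-rT)*N(d2) + q*S*exp(-qT)*N(d1)
N(d1) = 0.8022868435; N(d2) = 0.7610914792; sqrt(T) = 0.5000000000
Term 1 = -23.9100 * 1.0000000000 * 0.2780279029 * 0.2800 / (2 * 0.5000000000) = -1.8613412043
Term 2 = -0.0080 * 21.4800 * 0.9980019987 * 0.7610914792 = -0.1305246493
Term 3 = 0 (no dividend yield, q = 0)
Theta = -1.8613412043 + (-0.1305246493) + (0.0000000000) = -1.991866


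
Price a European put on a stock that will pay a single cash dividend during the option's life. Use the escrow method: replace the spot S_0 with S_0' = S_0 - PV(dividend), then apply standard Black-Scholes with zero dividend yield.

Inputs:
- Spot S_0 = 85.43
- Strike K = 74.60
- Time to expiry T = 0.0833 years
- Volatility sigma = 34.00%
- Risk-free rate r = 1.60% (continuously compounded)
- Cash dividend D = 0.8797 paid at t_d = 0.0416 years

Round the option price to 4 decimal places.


PV(D) = D * exp(-r * t_d) = 0.8797 * 0.99933462 = 0.87911467
S_0' = S_0 - PV(D) = 85.4300 - 0.87911467 = 84.55088533
d1 = (ln(S_0'/K) + (r + sigma^2/2)*T) / (sigma*sqrt(T)) = 1.33863950
d2 = d1 - sigma*sqrt(T) = 1.24050959
exp(-rT) = 0.99866809
N(-d1) = 0.09034403; N(-d2) = 0.10739348
P = K * exp(-rT) * N(-d2) - S_0' * N(-d1) = 74.6000 * 0.99866809 * 0.10739348 - 84.55088533 * 0.09034403 = 0.3622

Answer: Price = 0.3622


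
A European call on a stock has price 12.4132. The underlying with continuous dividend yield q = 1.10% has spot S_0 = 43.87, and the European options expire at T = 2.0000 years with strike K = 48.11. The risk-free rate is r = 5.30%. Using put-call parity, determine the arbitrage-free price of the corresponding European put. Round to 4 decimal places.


Put-call parity: C - P = S_0 * exp(-qT) - K * exp(-rT).
S_0 * exp(-qT) = 43.8700 * 0.97824024 = 42.91539911
K * exp(-rT) = 48.1100 * 0.89942465 = 43.27131982
P = C - S*exp(-qT) + K*exp(-rT)
P = 12.4132 - 42.91539911 + 43.27131982 = 12.7691

Answer: Put price = 12.7691


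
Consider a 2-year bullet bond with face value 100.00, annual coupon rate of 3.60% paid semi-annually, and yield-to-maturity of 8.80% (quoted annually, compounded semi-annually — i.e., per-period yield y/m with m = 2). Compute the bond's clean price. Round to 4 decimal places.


Coupon per period c = face * coupon_rate / m = 1.800000
Periods per year m = 2; per-period yield y/m = 0.044000
Number of cashflows N = 4
Cashflows (t years, CF_t, discount factor 1/(1+y/m)^(m*t), PV):
  t = 0.5000: CF_t = 1.800000, DF = 0.957854, PV = 1.724138
  t = 1.0000: CF_t = 1.800000, DF = 0.917485, PV = 1.651473
  t = 1.5000: CF_t = 1.800000, DF = 0.878817, PV = 1.581871
  t = 2.0000: CF_t = 101.800000, DF = 0.841779, PV = 85.693086
Price P = sum_t PV_t = 90.650568

Answer: Price = 90.6506


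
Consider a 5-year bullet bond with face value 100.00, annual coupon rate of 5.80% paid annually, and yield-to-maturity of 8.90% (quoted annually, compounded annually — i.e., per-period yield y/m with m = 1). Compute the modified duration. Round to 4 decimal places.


Answer: Modified duration = 4.0787

Derivation:
Coupon per period c = face * coupon_rate / m = 5.800000
Periods per year m = 1; per-period yield y/m = 0.089000
Number of cashflows N = 5
Cashflows (t years, CF_t, discount factor 1/(1+y/m)^(m*t), PV):
  t = 1.0000: CF_t = 5.800000, DF = 0.918274, PV = 5.325987
  t = 2.0000: CF_t = 5.800000, DF = 0.843226, PV = 4.890714
  t = 3.0000: CF_t = 5.800000, DF = 0.774313, PV = 4.491013
  t = 4.0000: CF_t = 5.800000, DF = 0.711031, PV = 4.123979
  t = 5.0000: CF_t = 105.800000, DF = 0.652921, PV = 69.079036
Price P = sum_t PV_t = 87.910730
First compute Macaulay numerator sum_t t * PV_t:
  t * PV_t at t = 1.0000: 5.325987
  t * PV_t at t = 2.0000: 9.781427
  t * PV_t at t = 3.0000: 13.473040
  t * PV_t at t = 4.0000: 16.495917
  t * PV_t at t = 5.0000: 345.395180
Macaulay duration D = 390.471552 / 87.910730 = 4.441683
Modified duration = D / (1 + y/m) = 4.441683 / (1 + 0.089000) = 4.078680


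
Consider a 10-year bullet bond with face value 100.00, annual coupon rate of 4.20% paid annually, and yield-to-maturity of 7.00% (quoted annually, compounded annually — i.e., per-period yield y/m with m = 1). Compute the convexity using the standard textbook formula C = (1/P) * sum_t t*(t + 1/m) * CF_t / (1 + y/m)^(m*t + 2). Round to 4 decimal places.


Answer: Convexity = 72.8164

Derivation:
Coupon per period c = face * coupon_rate / m = 4.200000
Periods per year m = 1; per-period yield y/m = 0.070000
Number of cashflows N = 10
Cashflows (t years, CF_t, discount factor 1/(1+y/m)^(m*t), PV):
  t = 1.0000: CF_t = 4.200000, DF = 0.934579, PV = 3.925234
  t = 2.0000: CF_t = 4.200000, DF = 0.873439, PV = 3.668443
  t = 3.0000: CF_t = 4.200000, DF = 0.816298, PV = 3.428451
  t = 4.0000: CF_t = 4.200000, DF = 0.762895, PV = 3.204160
  t = 5.0000: CF_t = 4.200000, DF = 0.712986, PV = 2.994542
  t = 6.0000: CF_t = 4.200000, DF = 0.666342, PV = 2.798637
  t = 7.0000: CF_t = 4.200000, DF = 0.622750, PV = 2.615549
  t = 8.0000: CF_t = 4.200000, DF = 0.582009, PV = 2.444438
  t = 9.0000: CF_t = 4.200000, DF = 0.543934, PV = 2.284522
  t = 10.0000: CF_t = 104.200000, DF = 0.508349, PV = 52.969996
Price P = sum_t PV_t = 80.333972
Convexity numerator sum_t t*(t + 1/m) * CF_t / (1+y/m)^(m*t + 2):
  t = 1.0000: term = 6.856902
  t = 2.0000: term = 19.224959
  t = 3.0000: term = 35.934503
  t = 4.0000: term = 55.972747
  t = 5.0000: term = 78.466467
  t = 6.0000: term = 102.666406
  t = 7.0000: term = 127.933216
  t = 8.0000: term = 153.724826
  t = 9.0000: term = 179.585077
  t = 10.0000: term = 5089.265077
Convexity = (1/P) * sum = 5849.630181 / 80.333972 = 72.816395


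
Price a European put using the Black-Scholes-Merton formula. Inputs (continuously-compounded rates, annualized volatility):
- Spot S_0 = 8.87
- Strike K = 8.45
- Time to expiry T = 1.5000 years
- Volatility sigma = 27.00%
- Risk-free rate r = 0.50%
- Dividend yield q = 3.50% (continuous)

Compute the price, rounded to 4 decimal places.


d1 = (ln(S/K) + (r - q + 0.5*sigma^2) * T) / (sigma * sqrt(T)) = 0.17595004
d2 = d1 - sigma * sqrt(T) = -0.15473108
exp(-rT) = 0.99252805; exp(-qT) = 0.94885432
P = K * exp(-rT) * N(-d2) - S_0 * exp(-qT) * N(-d1)
N(-d1) = 0.43016660; N(-d2) = 0.56148334
P = 8.4500 * 0.99252805 * 0.56148334 - 8.8700 * 0.94885432 * 0.43016660 = 1.0887

Answer: Price = 1.0887


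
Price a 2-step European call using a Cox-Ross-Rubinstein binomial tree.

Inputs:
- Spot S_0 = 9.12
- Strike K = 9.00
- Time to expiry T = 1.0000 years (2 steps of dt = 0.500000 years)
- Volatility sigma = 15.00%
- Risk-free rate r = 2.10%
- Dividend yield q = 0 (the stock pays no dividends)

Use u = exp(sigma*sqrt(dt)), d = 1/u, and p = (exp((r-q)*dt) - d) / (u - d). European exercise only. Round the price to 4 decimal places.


Answer: Price = V(0,0) = 0.6684

Derivation:
dt = T/N = 0.500000
u = exp(sigma*sqrt(dt)) = 1.111895; d = 1/u = 0.899365
p = (exp((r-q)*dt) - d) / (u - d) = 0.523173
Discount per step: exp(-r*dt) = 0.989555
Stock lattice S(k, i) with i counting down-moves:
  k=0: S(0,0) = 9.1200
  k=1: S(1,0) = 10.1405; S(1,1) = 8.2022
  k=2: S(2,0) = 11.2752; S(2,1) = 9.1200; S(2,2) = 7.3768
Terminal payoffs V(N, i) = max(S_T - K, 0):
  V(2,0) = 2.275157; V(2,1) = 0.120000; V(2,2) = 0.000000
Backward induction: V(k, i) = exp(-r*dt) * [p * V(k+1, i) + (1-p) * V(k+1, i+1)].
  V(1,0) = exp(-r*dt) * [p*2.275157 + (1-p)*0.120000] = 1.234491
  V(1,1) = exp(-r*dt) * [p*0.120000 + (1-p)*0.000000] = 0.062125
  V(0,0) = exp(-r*dt) * [p*1.234491 + (1-p)*0.062125] = 0.668420


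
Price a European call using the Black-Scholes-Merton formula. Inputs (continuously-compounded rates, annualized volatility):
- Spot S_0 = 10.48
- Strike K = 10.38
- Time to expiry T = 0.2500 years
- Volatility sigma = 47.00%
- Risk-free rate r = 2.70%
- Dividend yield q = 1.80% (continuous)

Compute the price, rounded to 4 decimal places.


d1 = (ln(S/K) + (r - q + 0.5*sigma^2) * T) / (sigma * sqrt(T)) = 0.16787362
d2 = d1 - sigma * sqrt(T) = -0.06712638
exp(-rT) = 0.99327273; exp(-qT) = 0.99551011
C = S_0 * exp(-qT) * N(d1) - K * exp(-rT) * N(d2)
N(d1) = 0.56665865; N(d2) = 0.47324055
C = 10.4800 * 0.99551011 * 0.56665865 - 10.3800 * 0.99327273 * 0.47324055 = 1.0327

Answer: Price = 1.0327


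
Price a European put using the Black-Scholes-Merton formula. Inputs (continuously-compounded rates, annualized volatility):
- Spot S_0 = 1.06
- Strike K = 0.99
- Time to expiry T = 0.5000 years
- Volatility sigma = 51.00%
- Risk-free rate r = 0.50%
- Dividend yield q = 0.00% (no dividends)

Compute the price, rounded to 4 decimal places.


Answer: Price = 0.1130

Derivation:
d1 = (ln(S/K) + (r - q + 0.5*sigma^2) * T) / (sigma * sqrt(T)) = 0.37669171
d2 = d1 - sigma * sqrt(T) = 0.01606725
exp(-rT) = 0.99750312; exp(-qT) = 1.00000000
P = K * exp(-rT) * N(-d2) - S_0 * exp(-qT) * N(-d1)
N(-d1) = 0.35320136; N(-d2) = 0.49359037
P = 0.9900 * 0.99750312 * 0.49359037 - 1.0600 * 1.00000000 * 0.35320136 = 0.1130


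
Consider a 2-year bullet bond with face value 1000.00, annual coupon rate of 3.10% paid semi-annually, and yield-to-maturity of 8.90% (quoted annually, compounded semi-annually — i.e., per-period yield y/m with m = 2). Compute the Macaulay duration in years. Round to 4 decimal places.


Answer: Macaulay duration = 1.9517 years

Derivation:
Coupon per period c = face * coupon_rate / m = 15.500000
Periods per year m = 2; per-period yield y/m = 0.044500
Number of cashflows N = 4
Cashflows (t years, CF_t, discount factor 1/(1+y/m)^(m*t), PV):
  t = 0.5000: CF_t = 15.500000, DF = 0.957396, PV = 14.839636
  t = 1.0000: CF_t = 15.500000, DF = 0.916607, PV = 14.207407
  t = 1.5000: CF_t = 15.500000, DF = 0.877556, PV = 13.602113
  t = 2.0000: CF_t = 1015.500000, DF = 0.840168, PV = 853.190774
Price P = sum_t PV_t = 895.839929
Macaulay numerator sum_t t * PV_t:
  t * PV_t at t = 0.5000: 7.419818
  t * PV_t at t = 1.0000: 14.207407
  t * PV_t at t = 1.5000: 20.403169
  t * PV_t at t = 2.0000: 1706.381548
Macaulay duration D = (sum_t t * PV_t) / P = 1748.411941 / 895.839929 = 1.951701


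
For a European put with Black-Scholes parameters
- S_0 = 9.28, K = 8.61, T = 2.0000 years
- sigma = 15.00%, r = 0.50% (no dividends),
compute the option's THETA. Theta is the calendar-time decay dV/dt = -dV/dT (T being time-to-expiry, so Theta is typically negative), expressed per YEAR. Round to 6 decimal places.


d1 = 0.5064639515; d2 = 0.2943319171
phi(d1) = 0.3509219657; exp(-qT) = 1.0000000000; exp(-rT) = 0.9900498337
Theta = -S*exp(-qT)*phi(d1)*sigma/(2*sqrt(T)) + r*K*exp(-rT)*N(-d2) - q*S*exp(-qT)*N(-d1)
N(-d1) = 0.3062654949; N(-d2) = 0.3842521429; sqrt(T) = 1.4142135624
Term 1 = -9.2800 * 1.0000000000 * 0.3509219657 * 0.1500 / (2 * 1.4142135624) = -0.1727049539
Term 2 = 0.0050 * 8.6100 * 0.9900498337 * 0.3842521429 = 0.0163774586
Term 3 = 0 (no dividend yield, q = 0)
Theta = -0.1727049539 + (0.0163774586) + (0.0000000000) = -0.156327

Answer: Theta = -0.156327
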